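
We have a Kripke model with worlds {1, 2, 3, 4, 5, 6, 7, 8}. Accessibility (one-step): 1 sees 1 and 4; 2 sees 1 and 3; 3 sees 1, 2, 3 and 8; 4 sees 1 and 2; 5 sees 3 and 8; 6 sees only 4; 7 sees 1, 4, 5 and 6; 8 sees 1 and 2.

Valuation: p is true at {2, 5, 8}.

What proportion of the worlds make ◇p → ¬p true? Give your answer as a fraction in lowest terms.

3/4

1: ◇p is F, ¬p is T. ✓
2: ◇p is F, ¬p is F. ✓
3: ◇p is T, ¬p is T. ✓
4: ◇p is T, ¬p is T. ✓
5: ◇p is T, ¬p is F. ✗
6: ◇p is F, ¬p is T. ✓
7: ◇p is T, ¬p is T. ✓
8: ◇p is T, ¬p is F. ✗
That's 6 of 8 worlds, so 6/8 = 3/4.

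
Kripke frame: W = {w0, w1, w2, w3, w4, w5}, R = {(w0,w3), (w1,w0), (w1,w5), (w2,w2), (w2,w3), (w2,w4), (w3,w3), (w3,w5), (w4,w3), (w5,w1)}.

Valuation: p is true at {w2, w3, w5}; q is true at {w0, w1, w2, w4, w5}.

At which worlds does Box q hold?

{w1, w5}

w0: successors {w3}; q there: w3:F. ✗
w1: successors {w0, w5}; q there: w0:T, w5:T. ✓
w2: successors {w2, w3, w4}; q there: w2:T, w3:F, w4:T. ✗
w3: successors {w3, w5}; q there: w3:F, w5:T. ✗
w4: successors {w3}; q there: w3:F. ✗
w5: successors {w1}; q there: w1:T. ✓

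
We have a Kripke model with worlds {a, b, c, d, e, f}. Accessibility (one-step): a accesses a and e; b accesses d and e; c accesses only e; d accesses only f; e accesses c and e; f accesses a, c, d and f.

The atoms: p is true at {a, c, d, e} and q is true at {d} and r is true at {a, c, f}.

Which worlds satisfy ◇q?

{b, f}

a: successors {a, e}; q there: a:F, e:F. ✗
b: successors {d, e}; q there: d:T, e:F. ✓
c: successors {e}; q there: e:F. ✗
d: successors {f}; q there: f:F. ✗
e: successors {c, e}; q there: c:F, e:F. ✗
f: successors {a, c, d, f}; q there: a:F, c:F, d:T, f:F. ✓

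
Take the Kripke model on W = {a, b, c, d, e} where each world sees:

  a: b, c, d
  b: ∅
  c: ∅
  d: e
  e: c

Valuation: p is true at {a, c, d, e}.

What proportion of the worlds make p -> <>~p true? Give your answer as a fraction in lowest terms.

a: p is T, <>~p is T. ✓
b: p is F, <>~p is F. ✓
c: p is T, <>~p is F. ✗
d: p is T, <>~p is F. ✗
e: p is T, <>~p is F. ✗
That's 2 of 5 worlds, so 2/5.

2/5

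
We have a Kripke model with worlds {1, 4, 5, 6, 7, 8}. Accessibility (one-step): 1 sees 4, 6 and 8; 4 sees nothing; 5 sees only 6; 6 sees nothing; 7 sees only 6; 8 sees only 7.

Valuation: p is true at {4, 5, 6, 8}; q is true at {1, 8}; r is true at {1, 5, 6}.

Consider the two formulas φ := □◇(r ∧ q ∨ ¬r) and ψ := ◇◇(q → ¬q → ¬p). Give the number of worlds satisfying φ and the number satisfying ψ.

For □◇(r ∧ q ∨ ¬r):
1: successors {4, 6, 8}; ◇(r ∧ q ∨ ¬r) there: 4:F, 6:F, 8:T. ✗
4: no successors, so □◇(r ∧ q ∨ ¬r) holds vacuously. ✓
5: successors {6}; ◇(r ∧ q ∨ ¬r) there: 6:F. ✗
6: no successors, so □◇(r ∧ q ∨ ¬r) holds vacuously. ✓
7: successors {6}; ◇(r ∧ q ∨ ¬r) there: 6:F. ✗
8: successors {7}; ◇(r ∧ q ∨ ¬r) there: 7:F. ✗
— 2 worlds.
For ◇◇(q → ¬q → ¬p):
1: successors {4, 6, 8}; ◇(q → ¬q → ¬p) there: 4:F, 6:F, 8:T. ✓
4: no successors, so ◇◇(q → ¬q → ¬p) fails. ✗
5: successors {6}; ◇(q → ¬q → ¬p) there: 6:F. ✗
6: no successors, so ◇◇(q → ¬q → ¬p) fails. ✗
7: successors {6}; ◇(q → ¬q → ¬p) there: 6:F. ✗
8: successors {7}; ◇(q → ¬q → ¬p) there: 7:T. ✓
— 2 worlds.

2 and 2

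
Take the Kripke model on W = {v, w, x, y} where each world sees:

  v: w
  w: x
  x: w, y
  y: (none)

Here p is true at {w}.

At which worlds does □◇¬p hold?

v: successors {w}; ◇¬p there: w:T. ✓
w: successors {x}; ◇¬p there: x:T. ✓
x: successors {w, y}; ◇¬p there: w:T, y:F. ✗
y: no successors, so □◇¬p holds vacuously. ✓

{v, w, y}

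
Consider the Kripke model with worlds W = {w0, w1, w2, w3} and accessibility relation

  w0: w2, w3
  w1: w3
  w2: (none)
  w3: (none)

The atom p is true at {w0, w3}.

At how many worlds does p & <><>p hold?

0

w0: p is T, <><>p is F. ✗
w1: p is F, <><>p is F. ✗
w2: p is F, <><>p is F. ✗
w3: p is T, <><>p is F. ✗
Satisfying worlds: ∅.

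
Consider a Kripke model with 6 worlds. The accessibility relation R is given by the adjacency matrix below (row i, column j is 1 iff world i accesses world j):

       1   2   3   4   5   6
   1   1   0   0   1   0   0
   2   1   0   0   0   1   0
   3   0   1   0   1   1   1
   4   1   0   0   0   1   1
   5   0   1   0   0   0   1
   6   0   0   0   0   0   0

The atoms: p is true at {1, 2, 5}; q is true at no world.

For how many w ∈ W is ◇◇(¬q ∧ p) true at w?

1: successors {1, 4}; ◇(¬q ∧ p) there: 1:T, 4:T. ✓
2: successors {1, 5}; ◇(¬q ∧ p) there: 1:T, 5:T. ✓
3: successors {2, 4, 5, 6}; ◇(¬q ∧ p) there: 2:T, 4:T, 5:T, 6:F. ✓
4: successors {1, 5, 6}; ◇(¬q ∧ p) there: 1:T, 5:T, 6:F. ✓
5: successors {2, 6}; ◇(¬q ∧ p) there: 2:T, 6:F. ✓
6: no successors, so ◇◇(¬q ∧ p) fails. ✗
Satisfying worlds: {1, 2, 3, 4, 5}.

5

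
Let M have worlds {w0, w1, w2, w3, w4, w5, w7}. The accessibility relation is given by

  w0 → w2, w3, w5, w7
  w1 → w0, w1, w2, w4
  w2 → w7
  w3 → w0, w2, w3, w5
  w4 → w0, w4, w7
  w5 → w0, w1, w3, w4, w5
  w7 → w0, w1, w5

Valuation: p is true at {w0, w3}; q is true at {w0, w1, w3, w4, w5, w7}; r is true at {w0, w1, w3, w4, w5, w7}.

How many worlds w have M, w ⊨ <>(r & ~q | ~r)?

3

w0: successors {w2, w3, w5, w7}; r & ~q | ~r there: w2:T, w3:F, w5:F, w7:F. ✓
w1: successors {w0, w1, w2, w4}; r & ~q | ~r there: w0:F, w1:F, w2:T, w4:F. ✓
w2: successors {w7}; r & ~q | ~r there: w7:F. ✗
w3: successors {w0, w2, w3, w5}; r & ~q | ~r there: w0:F, w2:T, w3:F, w5:F. ✓
w4: successors {w0, w4, w7}; r & ~q | ~r there: w0:F, w4:F, w7:F. ✗
w5: successors {w0, w1, w3, w4, w5}; r & ~q | ~r there: w0:F, w1:F, w3:F, w4:F, w5:F. ✗
w7: successors {w0, w1, w5}; r & ~q | ~r there: w0:F, w1:F, w5:F. ✗
Satisfying worlds: {w0, w1, w3}.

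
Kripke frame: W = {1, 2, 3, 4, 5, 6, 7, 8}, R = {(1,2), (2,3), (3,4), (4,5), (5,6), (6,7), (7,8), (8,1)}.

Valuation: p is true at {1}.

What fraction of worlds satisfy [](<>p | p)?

1: successors {2}; <>p | p there: 2:F. ✗
2: successors {3}; <>p | p there: 3:F. ✗
3: successors {4}; <>p | p there: 4:F. ✗
4: successors {5}; <>p | p there: 5:F. ✗
5: successors {6}; <>p | p there: 6:F. ✗
6: successors {7}; <>p | p there: 7:F. ✗
7: successors {8}; <>p | p there: 8:T. ✓
8: successors {1}; <>p | p there: 1:T. ✓
That's 2 of 8 worlds, so 2/8 = 1/4.

1/4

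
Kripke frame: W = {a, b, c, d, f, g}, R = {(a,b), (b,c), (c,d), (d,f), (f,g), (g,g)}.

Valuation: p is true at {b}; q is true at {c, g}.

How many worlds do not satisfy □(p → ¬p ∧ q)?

1

a: successors {b}; p → ¬p ∧ q there: b:F. ✗
b: successors {c}; p → ¬p ∧ q there: c:T. ✓
c: successors {d}; p → ¬p ∧ q there: d:T. ✓
d: successors {f}; p → ¬p ∧ q there: f:T. ✓
f: successors {g}; p → ¬p ∧ q there: g:T. ✓
g: successors {g}; p → ¬p ∧ q there: g:T. ✓
Satisfying worlds: {b, c, d, f, g}.
So □(p → ¬p ∧ q) fails at the other 1 world.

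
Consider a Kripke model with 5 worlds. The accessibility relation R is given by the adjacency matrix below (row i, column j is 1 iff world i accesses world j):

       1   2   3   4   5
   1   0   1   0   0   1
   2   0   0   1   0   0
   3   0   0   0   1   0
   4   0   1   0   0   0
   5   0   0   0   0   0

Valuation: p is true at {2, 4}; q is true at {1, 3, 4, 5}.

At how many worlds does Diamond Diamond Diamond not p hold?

1

1: successors {2, 5}; Diamond Diamond not p there: 2:F, 5:F. ✗
2: successors {3}; Diamond Diamond not p there: 3:F. ✗
3: successors {4}; Diamond Diamond not p there: 4:T. ✓
4: successors {2}; Diamond Diamond not p there: 2:F. ✗
5: no successors, so Diamond Diamond Diamond not p fails. ✗
Satisfying worlds: {3}.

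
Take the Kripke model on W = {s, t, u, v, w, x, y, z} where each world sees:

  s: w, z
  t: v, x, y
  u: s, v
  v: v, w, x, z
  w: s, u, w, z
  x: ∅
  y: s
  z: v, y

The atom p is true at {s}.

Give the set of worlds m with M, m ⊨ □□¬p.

{u, x, y}

s: successors {w, z}; □¬p there: w:F, z:T. ✗
t: successors {v, x, y}; □¬p there: v:T, x:T, y:F. ✗
u: successors {s, v}; □¬p there: s:T, v:T. ✓
v: successors {v, w, x, z}; □¬p there: v:T, w:F, x:T, z:T. ✗
w: successors {s, u, w, z}; □¬p there: s:T, u:F, w:F, z:T. ✗
x: no successors, so □□¬p holds vacuously. ✓
y: successors {s}; □¬p there: s:T. ✓
z: successors {v, y}; □¬p there: v:T, y:F. ✗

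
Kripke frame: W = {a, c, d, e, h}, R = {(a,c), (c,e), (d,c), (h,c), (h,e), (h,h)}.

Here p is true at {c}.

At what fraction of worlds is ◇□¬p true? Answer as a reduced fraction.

a: successors {c}; □¬p there: c:T. ✓
c: successors {e}; □¬p there: e:T. ✓
d: successors {c}; □¬p there: c:T. ✓
e: no successors, so ◇□¬p fails. ✗
h: successors {c, e, h}; □¬p there: c:T, e:T, h:F. ✓
That's 4 of 5 worlds, so 4/5.

4/5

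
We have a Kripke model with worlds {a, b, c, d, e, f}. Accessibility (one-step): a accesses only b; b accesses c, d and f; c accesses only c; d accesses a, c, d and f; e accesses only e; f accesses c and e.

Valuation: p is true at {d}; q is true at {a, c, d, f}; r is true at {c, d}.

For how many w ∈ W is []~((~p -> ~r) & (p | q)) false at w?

a: successors {b}; ~((~p -> ~r) & (p | q)) there: b:T. ✓
b: successors {c, d, f}; ~((~p -> ~r) & (p | q)) there: c:T, d:F, f:F. ✗
c: successors {c}; ~((~p -> ~r) & (p | q)) there: c:T. ✓
d: successors {a, c, d, f}; ~((~p -> ~r) & (p | q)) there: a:F, c:T, d:F, f:F. ✗
e: successors {e}; ~((~p -> ~r) & (p | q)) there: e:T. ✓
f: successors {c, e}; ~((~p -> ~r) & (p | q)) there: c:T, e:T. ✓
Satisfying worlds: {a, c, e, f}.
So []~((~p -> ~r) & (p | q)) fails at the other 2 worlds.

2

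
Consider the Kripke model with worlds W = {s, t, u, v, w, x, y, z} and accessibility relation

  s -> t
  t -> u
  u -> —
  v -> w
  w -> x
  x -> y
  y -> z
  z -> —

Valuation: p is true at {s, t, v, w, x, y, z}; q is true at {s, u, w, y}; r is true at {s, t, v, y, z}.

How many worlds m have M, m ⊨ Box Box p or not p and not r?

s: Box Box p is F, not p and not r is F. ✗
t: Box Box p is T, not p and not r is F. ✓
u: Box Box p is T, not p and not r is T. ✓
v: Box Box p is T, not p and not r is F. ✓
w: Box Box p is T, not p and not r is F. ✓
x: Box Box p is T, not p and not r is F. ✓
y: Box Box p is T, not p and not r is F. ✓
z: Box Box p is T, not p and not r is F. ✓
Satisfying worlds: {t, u, v, w, x, y, z}.

7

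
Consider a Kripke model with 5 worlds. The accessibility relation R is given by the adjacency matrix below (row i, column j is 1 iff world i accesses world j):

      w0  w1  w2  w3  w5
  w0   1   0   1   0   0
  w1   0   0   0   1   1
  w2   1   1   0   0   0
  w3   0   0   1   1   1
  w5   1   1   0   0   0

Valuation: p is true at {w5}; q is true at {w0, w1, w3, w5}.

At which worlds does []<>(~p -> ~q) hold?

{w2, w5}

w0: successors {w0, w2}; <>(~p -> ~q) there: w0:T, w2:F. ✗
w1: successors {w3, w5}; <>(~p -> ~q) there: w3:T, w5:F. ✗
w2: successors {w0, w1}; <>(~p -> ~q) there: w0:T, w1:T. ✓
w3: successors {w2, w3, w5}; <>(~p -> ~q) there: w2:F, w3:T, w5:F. ✗
w5: successors {w0, w1}; <>(~p -> ~q) there: w0:T, w1:T. ✓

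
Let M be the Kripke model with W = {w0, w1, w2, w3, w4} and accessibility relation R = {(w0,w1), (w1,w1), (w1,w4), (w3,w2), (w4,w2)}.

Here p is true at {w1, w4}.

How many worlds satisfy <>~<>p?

w0: successors {w1}; ~<>p there: w1:F. ✗
w1: successors {w1, w4}; ~<>p there: w1:F, w4:T. ✓
w2: no successors, so <>~<>p fails. ✗
w3: successors {w2}; ~<>p there: w2:T. ✓
w4: successors {w2}; ~<>p there: w2:T. ✓
Satisfying worlds: {w1, w3, w4}.

3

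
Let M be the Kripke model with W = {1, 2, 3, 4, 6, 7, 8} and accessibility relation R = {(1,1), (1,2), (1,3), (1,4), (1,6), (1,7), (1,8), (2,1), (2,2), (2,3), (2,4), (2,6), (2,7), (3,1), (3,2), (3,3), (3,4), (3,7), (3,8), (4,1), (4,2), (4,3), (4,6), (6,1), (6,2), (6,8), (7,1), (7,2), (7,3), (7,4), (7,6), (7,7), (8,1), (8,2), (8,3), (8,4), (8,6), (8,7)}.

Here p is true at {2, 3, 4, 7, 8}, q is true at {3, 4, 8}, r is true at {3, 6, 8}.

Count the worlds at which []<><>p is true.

7

1: successors {1, 2, 3, 4, 6, 7, 8}; <><>p there: 1:T, 2:T, 3:T, 4:T, 6:T, 7:T, 8:T. ✓
2: successors {1, 2, 3, 4, 6, 7}; <><>p there: 1:T, 2:T, 3:T, 4:T, 6:T, 7:T. ✓
3: successors {1, 2, 3, 4, 7, 8}; <><>p there: 1:T, 2:T, 3:T, 4:T, 7:T, 8:T. ✓
4: successors {1, 2, 3, 6}; <><>p there: 1:T, 2:T, 3:T, 6:T. ✓
6: successors {1, 2, 8}; <><>p there: 1:T, 2:T, 8:T. ✓
7: successors {1, 2, 3, 4, 6, 7}; <><>p there: 1:T, 2:T, 3:T, 4:T, 6:T, 7:T. ✓
8: successors {1, 2, 3, 4, 6, 7}; <><>p there: 1:T, 2:T, 3:T, 4:T, 6:T, 7:T. ✓
Satisfying worlds: {1, 2, 3, 4, 6, 7, 8}.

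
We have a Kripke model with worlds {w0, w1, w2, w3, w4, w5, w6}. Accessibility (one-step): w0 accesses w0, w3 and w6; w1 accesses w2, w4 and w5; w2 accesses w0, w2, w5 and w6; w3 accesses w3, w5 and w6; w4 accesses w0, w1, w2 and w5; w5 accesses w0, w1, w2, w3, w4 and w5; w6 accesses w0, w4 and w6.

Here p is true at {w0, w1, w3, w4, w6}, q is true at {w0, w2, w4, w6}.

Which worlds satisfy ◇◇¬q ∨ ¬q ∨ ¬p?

w0: ◇◇¬q is T, ¬q ∨ ¬p is F. ✓
w1: ◇◇¬q is T, ¬q ∨ ¬p is T. ✓
w2: ◇◇¬q is T, ¬q ∨ ¬p is T. ✓
w3: ◇◇¬q is T, ¬q ∨ ¬p is T. ✓
w4: ◇◇¬q is T, ¬q ∨ ¬p is F. ✓
w5: ◇◇¬q is T, ¬q ∨ ¬p is T. ✓
w6: ◇◇¬q is T, ¬q ∨ ¬p is F. ✓

{w0, w1, w2, w3, w4, w5, w6}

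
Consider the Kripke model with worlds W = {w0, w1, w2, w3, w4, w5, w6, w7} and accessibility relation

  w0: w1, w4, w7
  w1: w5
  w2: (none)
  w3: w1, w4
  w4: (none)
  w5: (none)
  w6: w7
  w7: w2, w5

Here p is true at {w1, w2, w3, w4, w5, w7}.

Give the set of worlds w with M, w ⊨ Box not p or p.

{w1, w2, w3, w4, w5, w7}

w0: Box not p is F, p is F. ✗
w1: Box not p is F, p is T. ✓
w2: Box not p is T, p is T. ✓
w3: Box not p is F, p is T. ✓
w4: Box not p is T, p is T. ✓
w5: Box not p is T, p is T. ✓
w6: Box not p is F, p is F. ✗
w7: Box not p is F, p is T. ✓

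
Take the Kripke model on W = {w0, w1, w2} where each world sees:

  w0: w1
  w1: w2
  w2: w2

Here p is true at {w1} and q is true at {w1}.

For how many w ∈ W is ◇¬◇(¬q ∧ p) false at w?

0

w0: successors {w1}; ¬◇(¬q ∧ p) there: w1:T. ✓
w1: successors {w2}; ¬◇(¬q ∧ p) there: w2:T. ✓
w2: successors {w2}; ¬◇(¬q ∧ p) there: w2:T. ✓
Satisfying worlds: {w0, w1, w2}.
So ◇¬◇(¬q ∧ p) fails at the other 0 worlds.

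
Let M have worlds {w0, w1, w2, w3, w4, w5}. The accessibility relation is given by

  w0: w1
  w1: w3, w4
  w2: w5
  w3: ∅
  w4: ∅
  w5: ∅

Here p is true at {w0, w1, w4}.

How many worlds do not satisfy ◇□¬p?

4

w0: successors {w1}; □¬p there: w1:F. ✗
w1: successors {w3, w4}; □¬p there: w3:T, w4:T. ✓
w2: successors {w5}; □¬p there: w5:T. ✓
w3: no successors, so ◇□¬p fails. ✗
w4: no successors, so ◇□¬p fails. ✗
w5: no successors, so ◇□¬p fails. ✗
Satisfying worlds: {w1, w2}.
So ◇□¬p fails at the other 4 worlds.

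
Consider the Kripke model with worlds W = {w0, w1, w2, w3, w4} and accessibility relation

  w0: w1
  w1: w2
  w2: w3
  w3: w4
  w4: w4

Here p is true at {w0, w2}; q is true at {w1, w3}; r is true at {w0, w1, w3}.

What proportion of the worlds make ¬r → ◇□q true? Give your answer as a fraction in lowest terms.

3/5

w0: ¬r is F, ◇□q is F. ✓
w1: ¬r is F, ◇□q is T. ✓
w2: ¬r is T, ◇□q is F. ✗
w3: ¬r is F, ◇□q is F. ✓
w4: ¬r is T, ◇□q is F. ✗
That's 3 of 5 worlds, so 3/5.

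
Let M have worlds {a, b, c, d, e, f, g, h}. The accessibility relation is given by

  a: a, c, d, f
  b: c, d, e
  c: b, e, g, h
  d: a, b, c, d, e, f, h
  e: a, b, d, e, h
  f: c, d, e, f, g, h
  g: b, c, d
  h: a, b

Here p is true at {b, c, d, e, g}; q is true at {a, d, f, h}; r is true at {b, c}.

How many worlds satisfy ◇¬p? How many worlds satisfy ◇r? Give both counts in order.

For ◇¬p:
a: successors {a, c, d, f}; ¬p there: a:T, c:F, d:F, f:T. ✓
b: successors {c, d, e}; ¬p there: c:F, d:F, e:F. ✗
c: successors {b, e, g, h}; ¬p there: b:F, e:F, g:F, h:T. ✓
d: successors {a, b, c, d, e, f, h}; ¬p there: a:T, b:F, c:F, d:F, e:F, f:T, h:T. ✓
e: successors {a, b, d, e, h}; ¬p there: a:T, b:F, d:F, e:F, h:T. ✓
f: successors {c, d, e, f, g, h}; ¬p there: c:F, d:F, e:F, f:T, g:F, h:T. ✓
g: successors {b, c, d}; ¬p there: b:F, c:F, d:F. ✗
h: successors {a, b}; ¬p there: a:T, b:F. ✓
— 6 worlds.
For ◇r:
a: successors {a, c, d, f}; r there: a:F, c:T, d:F, f:F. ✓
b: successors {c, d, e}; r there: c:T, d:F, e:F. ✓
c: successors {b, e, g, h}; r there: b:T, e:F, g:F, h:F. ✓
d: successors {a, b, c, d, e, f, h}; r there: a:F, b:T, c:T, d:F, e:F, f:F, h:F. ✓
e: successors {a, b, d, e, h}; r there: a:F, b:T, d:F, e:F, h:F. ✓
f: successors {c, d, e, f, g, h}; r there: c:T, d:F, e:F, f:F, g:F, h:F. ✓
g: successors {b, c, d}; r there: b:T, c:T, d:F. ✓
h: successors {a, b}; r there: a:F, b:T. ✓
— 8 worlds.

6 and 8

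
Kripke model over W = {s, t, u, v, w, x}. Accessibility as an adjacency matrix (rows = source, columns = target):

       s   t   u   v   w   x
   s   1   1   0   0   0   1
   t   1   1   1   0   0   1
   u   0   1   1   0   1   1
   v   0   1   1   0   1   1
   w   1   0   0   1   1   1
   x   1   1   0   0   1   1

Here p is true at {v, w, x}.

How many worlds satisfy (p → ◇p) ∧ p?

3

s: p → ◇p is T, p is F. ✗
t: p → ◇p is T, p is F. ✗
u: p → ◇p is T, p is F. ✗
v: p → ◇p is T, p is T. ✓
w: p → ◇p is T, p is T. ✓
x: p → ◇p is T, p is T. ✓
Satisfying worlds: {v, w, x}.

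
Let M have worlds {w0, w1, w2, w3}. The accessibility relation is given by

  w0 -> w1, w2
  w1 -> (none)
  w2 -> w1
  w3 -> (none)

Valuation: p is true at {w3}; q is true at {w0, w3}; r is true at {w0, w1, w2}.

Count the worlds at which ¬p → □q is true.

w0: ¬p is T, □q is F. ✗
w1: ¬p is T, □q is T. ✓
w2: ¬p is T, □q is F. ✗
w3: ¬p is F, □q is T. ✓
Satisfying worlds: {w1, w3}.

2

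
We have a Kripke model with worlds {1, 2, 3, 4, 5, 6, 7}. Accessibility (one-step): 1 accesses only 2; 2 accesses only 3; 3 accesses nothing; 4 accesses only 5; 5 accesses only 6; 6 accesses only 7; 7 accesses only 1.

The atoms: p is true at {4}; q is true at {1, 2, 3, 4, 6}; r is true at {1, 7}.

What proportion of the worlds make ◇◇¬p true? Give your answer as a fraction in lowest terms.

5/7

1: successors {2}; ◇¬p there: 2:T. ✓
2: successors {3}; ◇¬p there: 3:F. ✗
3: no successors, so ◇◇¬p fails. ✗
4: successors {5}; ◇¬p there: 5:T. ✓
5: successors {6}; ◇¬p there: 6:T. ✓
6: successors {7}; ◇¬p there: 7:T. ✓
7: successors {1}; ◇¬p there: 1:T. ✓
That's 5 of 7 worlds, so 5/7.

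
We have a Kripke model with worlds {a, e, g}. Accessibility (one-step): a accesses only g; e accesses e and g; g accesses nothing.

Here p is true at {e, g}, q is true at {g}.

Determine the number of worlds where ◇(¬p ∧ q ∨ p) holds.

2

a: successors {g}; ¬p ∧ q ∨ p there: g:T. ✓
e: successors {e, g}; ¬p ∧ q ∨ p there: e:T, g:T. ✓
g: no successors, so ◇(¬p ∧ q ∨ p) fails. ✗
Satisfying worlds: {a, e}.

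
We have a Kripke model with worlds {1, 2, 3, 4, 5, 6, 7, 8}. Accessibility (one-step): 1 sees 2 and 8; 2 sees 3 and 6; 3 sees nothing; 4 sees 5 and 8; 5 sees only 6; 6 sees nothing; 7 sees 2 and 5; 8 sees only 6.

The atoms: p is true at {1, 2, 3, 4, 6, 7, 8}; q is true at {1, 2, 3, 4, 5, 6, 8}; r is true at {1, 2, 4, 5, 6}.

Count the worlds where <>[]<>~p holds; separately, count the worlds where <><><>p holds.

For <>[]<>~p:
1: successors {2, 8}; []<>~p there: 2:F, 8:F. ✗
2: successors {3, 6}; []<>~p there: 3:T, 6:T. ✓
3: no successors, so <>[]<>~p fails. ✗
4: successors {5, 8}; []<>~p there: 5:F, 8:F. ✗
5: successors {6}; []<>~p there: 6:T. ✓
6: no successors, so <>[]<>~p fails. ✗
7: successors {2, 5}; []<>~p there: 2:F, 5:F. ✗
8: successors {6}; []<>~p there: 6:T. ✓
— 3 worlds.
For <><><>p:
1: successors {2, 8}; <><>p there: 2:F, 8:F. ✗
2: successors {3, 6}; <><>p there: 3:F, 6:F. ✗
3: no successors, so <><><>p fails. ✗
4: successors {5, 8}; <><>p there: 5:F, 8:F. ✗
5: successors {6}; <><>p there: 6:F. ✗
6: no successors, so <><><>p fails. ✗
7: successors {2, 5}; <><>p there: 2:F, 5:F. ✗
8: successors {6}; <><>p there: 6:F. ✗
— 0 worlds.

3 and 0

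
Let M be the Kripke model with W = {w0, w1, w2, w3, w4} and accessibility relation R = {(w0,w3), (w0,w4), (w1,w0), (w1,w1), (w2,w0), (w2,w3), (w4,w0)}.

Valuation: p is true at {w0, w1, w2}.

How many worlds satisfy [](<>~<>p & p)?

w0: successors {w3, w4}; <>~<>p & p there: w3:F, w4:F. ✗
w1: successors {w0, w1}; <>~<>p & p there: w0:T, w1:T. ✓
w2: successors {w0, w3}; <>~<>p & p there: w0:T, w3:F. ✗
w3: no successors, so [](<>~<>p & p) holds vacuously. ✓
w4: successors {w0}; <>~<>p & p there: w0:T. ✓
Satisfying worlds: {w1, w3, w4}.

3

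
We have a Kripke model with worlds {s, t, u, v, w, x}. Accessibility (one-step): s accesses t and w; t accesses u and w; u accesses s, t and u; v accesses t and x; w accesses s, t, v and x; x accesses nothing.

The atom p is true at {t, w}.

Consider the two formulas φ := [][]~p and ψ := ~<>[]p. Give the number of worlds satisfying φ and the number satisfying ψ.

1 and 3

For [][]~p:
s: successors {t, w}; []~p there: t:F, w:F. ✗
t: successors {u, w}; []~p there: u:F, w:F. ✗
u: successors {s, t, u}; []~p there: s:F, t:F, u:F. ✗
v: successors {t, x}; []~p there: t:F, x:T. ✗
w: successors {s, t, v, x}; []~p there: s:F, t:F, v:F, x:T. ✗
x: no successors, so [][]~p holds vacuously. ✓
— 1 world.
For ~<>[]p:
s: <>[]p is F. ✓
t: <>[]p is F. ✓
u: <>[]p is T. ✗
v: <>[]p is T. ✗
w: <>[]p is T. ✗
x: <>[]p is F. ✓
— 3 worlds.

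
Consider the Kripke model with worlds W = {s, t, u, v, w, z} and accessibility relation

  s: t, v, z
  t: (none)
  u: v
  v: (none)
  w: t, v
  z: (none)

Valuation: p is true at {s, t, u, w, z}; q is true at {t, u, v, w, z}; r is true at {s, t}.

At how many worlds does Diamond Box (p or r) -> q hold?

s: Diamond Box (p or r) is T, q is F. ✗
t: Diamond Box (p or r) is F, q is T. ✓
u: Diamond Box (p or r) is T, q is T. ✓
v: Diamond Box (p or r) is F, q is T. ✓
w: Diamond Box (p or r) is T, q is T. ✓
z: Diamond Box (p or r) is F, q is T. ✓
Satisfying worlds: {t, u, v, w, z}.

5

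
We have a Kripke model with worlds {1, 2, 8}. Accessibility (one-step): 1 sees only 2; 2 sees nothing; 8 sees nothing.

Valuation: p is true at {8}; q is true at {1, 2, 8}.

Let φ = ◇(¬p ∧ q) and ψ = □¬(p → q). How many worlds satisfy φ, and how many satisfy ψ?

1 and 2

For ◇(¬p ∧ q):
1: successors {2}; ¬p ∧ q there: 2:T. ✓
2: no successors, so ◇(¬p ∧ q) fails. ✗
8: no successors, so ◇(¬p ∧ q) fails. ✗
— 1 world.
For □¬(p → q):
1: successors {2}; ¬(p → q) there: 2:F. ✗
2: no successors, so □¬(p → q) holds vacuously. ✓
8: no successors, so □¬(p → q) holds vacuously. ✓
— 2 worlds.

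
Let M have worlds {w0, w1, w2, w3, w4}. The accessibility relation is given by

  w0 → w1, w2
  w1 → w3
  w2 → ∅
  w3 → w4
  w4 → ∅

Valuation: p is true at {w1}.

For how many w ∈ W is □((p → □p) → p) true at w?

2

w0: successors {w1, w2}; (p → □p) → p there: w1:T, w2:F. ✗
w1: successors {w3}; (p → □p) → p there: w3:F. ✗
w2: no successors, so □((p → □p) → p) holds vacuously. ✓
w3: successors {w4}; (p → □p) → p there: w4:F. ✗
w4: no successors, so □((p → □p) → p) holds vacuously. ✓
Satisfying worlds: {w2, w4}.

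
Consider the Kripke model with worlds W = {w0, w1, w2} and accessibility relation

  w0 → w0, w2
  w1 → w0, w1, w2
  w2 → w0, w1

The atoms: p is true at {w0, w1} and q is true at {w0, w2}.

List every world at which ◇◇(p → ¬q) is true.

w0: successors {w0, w2}; ◇(p → ¬q) there: w0:T, w2:T. ✓
w1: successors {w0, w1, w2}; ◇(p → ¬q) there: w0:T, w1:T, w2:T. ✓
w2: successors {w0, w1}; ◇(p → ¬q) there: w0:T, w1:T. ✓

{w0, w1, w2}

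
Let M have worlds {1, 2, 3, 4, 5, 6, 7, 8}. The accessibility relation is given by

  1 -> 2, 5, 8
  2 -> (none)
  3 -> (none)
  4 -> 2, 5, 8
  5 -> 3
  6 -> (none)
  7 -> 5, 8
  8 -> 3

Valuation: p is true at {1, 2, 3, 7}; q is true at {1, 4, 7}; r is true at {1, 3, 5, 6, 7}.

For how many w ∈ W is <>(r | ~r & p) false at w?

1: successors {2, 5, 8}; r | ~r & p there: 2:T, 5:T, 8:F. ✓
2: no successors, so <>(r | ~r & p) fails. ✗
3: no successors, so <>(r | ~r & p) fails. ✗
4: successors {2, 5, 8}; r | ~r & p there: 2:T, 5:T, 8:F. ✓
5: successors {3}; r | ~r & p there: 3:T. ✓
6: no successors, so <>(r | ~r & p) fails. ✗
7: successors {5, 8}; r | ~r & p there: 5:T, 8:F. ✓
8: successors {3}; r | ~r & p there: 3:T. ✓
Satisfying worlds: {1, 4, 5, 7, 8}.
So <>(r | ~r & p) fails at the other 3 worlds.

3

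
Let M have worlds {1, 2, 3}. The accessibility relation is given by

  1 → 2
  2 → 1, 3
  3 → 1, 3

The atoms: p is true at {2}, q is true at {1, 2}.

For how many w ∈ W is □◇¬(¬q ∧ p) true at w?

3

1: successors {2}; ◇¬(¬q ∧ p) there: 2:T. ✓
2: successors {1, 3}; ◇¬(¬q ∧ p) there: 1:T, 3:T. ✓
3: successors {1, 3}; ◇¬(¬q ∧ p) there: 1:T, 3:T. ✓
Satisfying worlds: {1, 2, 3}.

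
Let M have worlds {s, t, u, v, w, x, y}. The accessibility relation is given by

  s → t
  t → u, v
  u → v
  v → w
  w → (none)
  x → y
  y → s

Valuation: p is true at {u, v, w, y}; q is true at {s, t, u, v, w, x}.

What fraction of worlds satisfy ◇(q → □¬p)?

s: successors {t}; q → □¬p there: t:F. ✗
t: successors {u, v}; q → □¬p there: u:F, v:F. ✗
u: successors {v}; q → □¬p there: v:F. ✗
v: successors {w}; q → □¬p there: w:T. ✓
w: no successors, so ◇(q → □¬p) fails. ✗
x: successors {y}; q → □¬p there: y:T. ✓
y: successors {s}; q → □¬p there: s:T. ✓
That's 3 of 7 worlds, so 3/7.

3/7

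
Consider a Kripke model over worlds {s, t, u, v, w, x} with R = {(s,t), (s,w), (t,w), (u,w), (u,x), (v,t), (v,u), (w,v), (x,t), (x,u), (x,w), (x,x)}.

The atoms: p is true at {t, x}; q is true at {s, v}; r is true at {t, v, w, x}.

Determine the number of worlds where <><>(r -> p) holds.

s: successors {t, w}; <>(r -> p) there: t:F, w:F. ✗
t: successors {w}; <>(r -> p) there: w:F. ✗
u: successors {w, x}; <>(r -> p) there: w:F, x:T. ✓
v: successors {t, u}; <>(r -> p) there: t:F, u:T. ✓
w: successors {v}; <>(r -> p) there: v:T. ✓
x: successors {t, u, w, x}; <>(r -> p) there: t:F, u:T, w:F, x:T. ✓
Satisfying worlds: {u, v, w, x}.

4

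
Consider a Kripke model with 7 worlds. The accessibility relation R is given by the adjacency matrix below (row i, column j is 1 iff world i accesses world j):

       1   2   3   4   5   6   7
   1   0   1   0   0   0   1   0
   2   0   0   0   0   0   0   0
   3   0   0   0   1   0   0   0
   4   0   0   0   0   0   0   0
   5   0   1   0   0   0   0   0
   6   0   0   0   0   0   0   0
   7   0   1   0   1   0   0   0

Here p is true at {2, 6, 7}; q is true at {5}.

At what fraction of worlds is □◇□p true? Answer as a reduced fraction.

1: successors {2, 6}; ◇□p there: 2:F, 6:F. ✗
2: no successors, so □◇□p holds vacuously. ✓
3: successors {4}; ◇□p there: 4:F. ✗
4: no successors, so □◇□p holds vacuously. ✓
5: successors {2}; ◇□p there: 2:F. ✗
6: no successors, so □◇□p holds vacuously. ✓
7: successors {2, 4}; ◇□p there: 2:F, 4:F. ✗
That's 3 of 7 worlds, so 3/7.

3/7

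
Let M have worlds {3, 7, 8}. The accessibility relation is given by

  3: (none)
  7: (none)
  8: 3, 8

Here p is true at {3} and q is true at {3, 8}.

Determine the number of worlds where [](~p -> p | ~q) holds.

3: no successors, so [](~p -> p | ~q) holds vacuously. ✓
7: no successors, so [](~p -> p | ~q) holds vacuously. ✓
8: successors {3, 8}; ~p -> p | ~q there: 3:T, 8:F. ✗
Satisfying worlds: {3, 7}.

2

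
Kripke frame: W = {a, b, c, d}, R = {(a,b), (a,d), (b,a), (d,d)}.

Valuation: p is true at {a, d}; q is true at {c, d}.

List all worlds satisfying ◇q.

{a, d}

a: successors {b, d}; q there: b:F, d:T. ✓
b: successors {a}; q there: a:F. ✗
c: no successors, so ◇q fails. ✗
d: successors {d}; q there: d:T. ✓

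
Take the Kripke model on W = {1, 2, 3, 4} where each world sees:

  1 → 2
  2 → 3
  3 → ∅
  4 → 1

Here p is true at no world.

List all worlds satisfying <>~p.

{1, 2, 4}

1: successors {2}; ~p there: 2:T. ✓
2: successors {3}; ~p there: 3:T. ✓
3: no successors, so <>~p fails. ✗
4: successors {1}; ~p there: 1:T. ✓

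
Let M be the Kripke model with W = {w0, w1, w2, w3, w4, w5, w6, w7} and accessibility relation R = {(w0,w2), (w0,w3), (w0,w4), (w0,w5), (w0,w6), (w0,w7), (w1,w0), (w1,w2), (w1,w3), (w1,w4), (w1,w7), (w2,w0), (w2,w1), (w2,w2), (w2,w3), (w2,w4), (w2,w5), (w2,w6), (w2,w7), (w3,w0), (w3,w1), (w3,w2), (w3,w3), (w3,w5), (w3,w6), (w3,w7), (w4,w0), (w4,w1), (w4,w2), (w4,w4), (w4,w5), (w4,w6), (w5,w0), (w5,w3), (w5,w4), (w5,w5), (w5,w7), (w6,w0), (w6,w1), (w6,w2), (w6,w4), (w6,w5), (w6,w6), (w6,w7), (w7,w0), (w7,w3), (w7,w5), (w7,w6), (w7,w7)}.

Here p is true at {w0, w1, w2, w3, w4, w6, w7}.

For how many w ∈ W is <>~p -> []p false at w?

7

w0: <>~p is T, []p is F. ✗
w1: <>~p is F, []p is T. ✓
w2: <>~p is T, []p is F. ✗
w3: <>~p is T, []p is F. ✗
w4: <>~p is T, []p is F. ✗
w5: <>~p is T, []p is F. ✗
w6: <>~p is T, []p is F. ✗
w7: <>~p is T, []p is F. ✗
Satisfying worlds: {w1}.
So <>~p -> []p fails at the other 7 worlds.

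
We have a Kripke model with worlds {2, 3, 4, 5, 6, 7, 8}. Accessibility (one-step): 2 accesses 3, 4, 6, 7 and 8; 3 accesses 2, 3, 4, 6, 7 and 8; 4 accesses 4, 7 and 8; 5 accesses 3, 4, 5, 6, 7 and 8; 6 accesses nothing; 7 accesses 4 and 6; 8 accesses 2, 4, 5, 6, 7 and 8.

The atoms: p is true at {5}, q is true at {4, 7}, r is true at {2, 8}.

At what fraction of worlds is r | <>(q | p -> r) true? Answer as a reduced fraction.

6/7

2: r is T, <>(q | p -> r) is T. ✓
3: r is F, <>(q | p -> r) is T. ✓
4: r is F, <>(q | p -> r) is T. ✓
5: r is F, <>(q | p -> r) is T. ✓
6: r is F, <>(q | p -> r) is F. ✗
7: r is F, <>(q | p -> r) is T. ✓
8: r is T, <>(q | p -> r) is T. ✓
That's 6 of 7 worlds, so 6/7.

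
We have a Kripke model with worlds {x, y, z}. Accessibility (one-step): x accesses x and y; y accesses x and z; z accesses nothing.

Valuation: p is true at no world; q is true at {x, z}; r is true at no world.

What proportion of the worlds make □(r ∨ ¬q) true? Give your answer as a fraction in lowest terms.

x: successors {x, y}; r ∨ ¬q there: x:F, y:T. ✗
y: successors {x, z}; r ∨ ¬q there: x:F, z:F. ✗
z: no successors, so □(r ∨ ¬q) holds vacuously. ✓
That's 1 of 3 worlds, so 1/3.

1/3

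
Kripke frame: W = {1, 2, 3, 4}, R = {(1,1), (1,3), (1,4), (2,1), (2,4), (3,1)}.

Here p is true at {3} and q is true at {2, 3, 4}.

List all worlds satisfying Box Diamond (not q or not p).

1: successors {1, 3, 4}; Diamond (not q or not p) there: 1:T, 3:T, 4:F. ✗
2: successors {1, 4}; Diamond (not q or not p) there: 1:T, 4:F. ✗
3: successors {1}; Diamond (not q or not p) there: 1:T. ✓
4: no successors, so Box Diamond (not q or not p) holds vacuously. ✓

{3, 4}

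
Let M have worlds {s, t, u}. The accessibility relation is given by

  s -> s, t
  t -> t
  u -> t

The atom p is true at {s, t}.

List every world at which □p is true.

s: successors {s, t}; p there: s:T, t:T. ✓
t: successors {t}; p there: t:T. ✓
u: successors {t}; p there: t:T. ✓

{s, t, u}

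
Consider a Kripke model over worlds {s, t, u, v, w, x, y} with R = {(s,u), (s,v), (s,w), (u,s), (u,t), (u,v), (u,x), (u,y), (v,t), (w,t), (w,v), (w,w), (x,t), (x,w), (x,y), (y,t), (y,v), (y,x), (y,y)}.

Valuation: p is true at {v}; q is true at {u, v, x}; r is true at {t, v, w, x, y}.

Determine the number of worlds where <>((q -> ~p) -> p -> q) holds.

s: successors {u, v, w}; (q -> ~p) -> p -> q there: u:T, v:T, w:T. ✓
t: no successors, so <>((q -> ~p) -> p -> q) fails. ✗
u: successors {s, t, v, x, y}; (q -> ~p) -> p -> q there: s:T, t:T, v:T, x:T, y:T. ✓
v: successors {t}; (q -> ~p) -> p -> q there: t:T. ✓
w: successors {t, v, w}; (q -> ~p) -> p -> q there: t:T, v:T, w:T. ✓
x: successors {t, w, y}; (q -> ~p) -> p -> q there: t:T, w:T, y:T. ✓
y: successors {t, v, x, y}; (q -> ~p) -> p -> q there: t:T, v:T, x:T, y:T. ✓
Satisfying worlds: {s, u, v, w, x, y}.

6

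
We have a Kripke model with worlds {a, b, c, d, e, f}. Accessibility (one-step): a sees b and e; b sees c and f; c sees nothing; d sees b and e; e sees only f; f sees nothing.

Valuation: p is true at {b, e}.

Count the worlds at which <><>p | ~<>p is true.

a: <><>p is F, ~<>p is F. ✗
b: <><>p is F, ~<>p is T. ✓
c: <><>p is F, ~<>p is T. ✓
d: <><>p is F, ~<>p is F. ✗
e: <><>p is F, ~<>p is T. ✓
f: <><>p is F, ~<>p is T. ✓
Satisfying worlds: {b, c, e, f}.

4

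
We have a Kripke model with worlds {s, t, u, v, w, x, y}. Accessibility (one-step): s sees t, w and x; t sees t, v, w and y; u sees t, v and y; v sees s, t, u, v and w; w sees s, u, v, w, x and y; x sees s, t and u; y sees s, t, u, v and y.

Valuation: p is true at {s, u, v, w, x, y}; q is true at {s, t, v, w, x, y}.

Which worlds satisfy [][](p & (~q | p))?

∅

s: successors {t, w, x}; [](p & (~q | p)) there: t:F, w:T, x:F. ✗
t: successors {t, v, w, y}; [](p & (~q | p)) there: t:F, v:F, w:T, y:F. ✗
u: successors {t, v, y}; [](p & (~q | p)) there: t:F, v:F, y:F. ✗
v: successors {s, t, u, v, w}; [](p & (~q | p)) there: s:F, t:F, u:F, v:F, w:T. ✗
w: successors {s, u, v, w, x, y}; [](p & (~q | p)) there: s:F, u:F, v:F, w:T, x:F, y:F. ✗
x: successors {s, t, u}; [](p & (~q | p)) there: s:F, t:F, u:F. ✗
y: successors {s, t, u, v, y}; [](p & (~q | p)) there: s:F, t:F, u:F, v:F, y:F. ✗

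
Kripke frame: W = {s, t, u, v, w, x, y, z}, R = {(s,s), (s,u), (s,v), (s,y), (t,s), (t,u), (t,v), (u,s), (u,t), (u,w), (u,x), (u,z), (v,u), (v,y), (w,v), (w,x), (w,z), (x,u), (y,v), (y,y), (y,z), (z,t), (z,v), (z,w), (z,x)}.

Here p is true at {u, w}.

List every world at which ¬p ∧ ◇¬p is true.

s: ¬p is T, ◇¬p is T. ✓
t: ¬p is T, ◇¬p is T. ✓
u: ¬p is F, ◇¬p is T. ✗
v: ¬p is T, ◇¬p is T. ✓
w: ¬p is F, ◇¬p is T. ✗
x: ¬p is T, ◇¬p is F. ✗
y: ¬p is T, ◇¬p is T. ✓
z: ¬p is T, ◇¬p is T. ✓

{s, t, v, y, z}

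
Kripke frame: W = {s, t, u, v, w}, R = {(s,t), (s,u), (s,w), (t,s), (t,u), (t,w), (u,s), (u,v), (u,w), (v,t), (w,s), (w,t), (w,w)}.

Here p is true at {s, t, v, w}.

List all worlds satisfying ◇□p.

{s, t, u, w}

s: successors {t, u, w}; □p there: t:F, u:T, w:T. ✓
t: successors {s, u, w}; □p there: s:F, u:T, w:T. ✓
u: successors {s, v, w}; □p there: s:F, v:T, w:T. ✓
v: successors {t}; □p there: t:F. ✗
w: successors {s, t, w}; □p there: s:F, t:F, w:T. ✓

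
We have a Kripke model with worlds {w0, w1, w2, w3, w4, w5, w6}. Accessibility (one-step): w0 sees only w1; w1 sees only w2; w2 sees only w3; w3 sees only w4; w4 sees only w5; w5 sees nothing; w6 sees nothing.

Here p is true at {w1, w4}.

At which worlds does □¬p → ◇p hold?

{w0, w3}

w0: □¬p is F, ◇p is T. ✓
w1: □¬p is T, ◇p is F. ✗
w2: □¬p is T, ◇p is F. ✗
w3: □¬p is F, ◇p is T. ✓
w4: □¬p is T, ◇p is F. ✗
w5: □¬p is T, ◇p is F. ✗
w6: □¬p is T, ◇p is F. ✗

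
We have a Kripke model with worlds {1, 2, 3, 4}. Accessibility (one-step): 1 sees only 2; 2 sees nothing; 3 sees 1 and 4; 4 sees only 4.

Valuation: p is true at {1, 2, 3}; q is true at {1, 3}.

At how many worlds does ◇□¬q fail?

1: successors {2}; □¬q there: 2:T. ✓
2: no successors, so ◇□¬q fails. ✗
3: successors {1, 4}; □¬q there: 1:T, 4:T. ✓
4: successors {4}; □¬q there: 4:T. ✓
Satisfying worlds: {1, 3, 4}.
So ◇□¬q fails at the other 1 world.

1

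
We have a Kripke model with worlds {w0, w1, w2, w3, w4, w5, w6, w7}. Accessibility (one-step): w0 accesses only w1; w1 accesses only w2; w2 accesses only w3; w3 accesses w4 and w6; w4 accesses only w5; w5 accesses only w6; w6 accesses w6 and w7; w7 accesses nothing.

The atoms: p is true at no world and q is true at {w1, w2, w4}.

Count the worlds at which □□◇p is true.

w0: successors {w1}; □◇p there: w1:F. ✗
w1: successors {w2}; □◇p there: w2:F. ✗
w2: successors {w3}; □◇p there: w3:F. ✗
w3: successors {w4, w6}; □◇p there: w4:F, w6:F. ✗
w4: successors {w5}; □◇p there: w5:F. ✗
w5: successors {w6}; □◇p there: w6:F. ✗
w6: successors {w6, w7}; □◇p there: w6:F, w7:T. ✗
w7: no successors, so □□◇p holds vacuously. ✓
Satisfying worlds: {w7}.

1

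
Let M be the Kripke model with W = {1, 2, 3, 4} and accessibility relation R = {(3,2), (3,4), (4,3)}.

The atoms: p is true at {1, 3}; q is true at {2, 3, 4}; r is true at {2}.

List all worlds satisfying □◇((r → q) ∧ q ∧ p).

1: no successors, so □◇((r → q) ∧ q ∧ p) holds vacuously. ✓
2: no successors, so □◇((r → q) ∧ q ∧ p) holds vacuously. ✓
3: successors {2, 4}; ◇((r → q) ∧ q ∧ p) there: 2:F, 4:T. ✗
4: successors {3}; ◇((r → q) ∧ q ∧ p) there: 3:F. ✗

{1, 2}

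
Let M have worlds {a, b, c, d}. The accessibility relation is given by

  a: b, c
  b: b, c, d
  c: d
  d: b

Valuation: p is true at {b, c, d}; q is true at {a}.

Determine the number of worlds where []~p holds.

0

a: successors {b, c}; ~p there: b:F, c:F. ✗
b: successors {b, c, d}; ~p there: b:F, c:F, d:F. ✗
c: successors {d}; ~p there: d:F. ✗
d: successors {b}; ~p there: b:F. ✗
Satisfying worlds: ∅.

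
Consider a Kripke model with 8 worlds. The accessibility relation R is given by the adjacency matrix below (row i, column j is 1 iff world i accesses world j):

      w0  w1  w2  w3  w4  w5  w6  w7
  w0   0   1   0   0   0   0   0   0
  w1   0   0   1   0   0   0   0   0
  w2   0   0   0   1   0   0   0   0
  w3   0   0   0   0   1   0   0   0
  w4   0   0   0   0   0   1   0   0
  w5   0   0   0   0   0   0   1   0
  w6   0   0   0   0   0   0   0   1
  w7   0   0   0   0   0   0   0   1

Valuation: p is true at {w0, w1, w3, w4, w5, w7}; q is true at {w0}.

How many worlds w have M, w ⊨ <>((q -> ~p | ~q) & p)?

w0: successors {w1}; (q -> ~p | ~q) & p there: w1:T. ✓
w1: successors {w2}; (q -> ~p | ~q) & p there: w2:F. ✗
w2: successors {w3}; (q -> ~p | ~q) & p there: w3:T. ✓
w3: successors {w4}; (q -> ~p | ~q) & p there: w4:T. ✓
w4: successors {w5}; (q -> ~p | ~q) & p there: w5:T. ✓
w5: successors {w6}; (q -> ~p | ~q) & p there: w6:F. ✗
w6: successors {w7}; (q -> ~p | ~q) & p there: w7:T. ✓
w7: successors {w7}; (q -> ~p | ~q) & p there: w7:T. ✓
Satisfying worlds: {w0, w2, w3, w4, w6, w7}.

6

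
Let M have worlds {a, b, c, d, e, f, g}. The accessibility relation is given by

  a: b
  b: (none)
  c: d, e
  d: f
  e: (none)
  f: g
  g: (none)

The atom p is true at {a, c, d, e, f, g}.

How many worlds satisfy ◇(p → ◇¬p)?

a: successors {b}; p → ◇¬p there: b:T. ✓
b: no successors, so ◇(p → ◇¬p) fails. ✗
c: successors {d, e}; p → ◇¬p there: d:F, e:F. ✗
d: successors {f}; p → ◇¬p there: f:F. ✗
e: no successors, so ◇(p → ◇¬p) fails. ✗
f: successors {g}; p → ◇¬p there: g:F. ✗
g: no successors, so ◇(p → ◇¬p) fails. ✗
Satisfying worlds: {a}.

1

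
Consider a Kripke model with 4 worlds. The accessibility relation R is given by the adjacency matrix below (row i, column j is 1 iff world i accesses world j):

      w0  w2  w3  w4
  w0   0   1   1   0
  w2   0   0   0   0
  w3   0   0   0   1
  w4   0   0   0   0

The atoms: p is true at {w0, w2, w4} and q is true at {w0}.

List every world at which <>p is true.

w0: successors {w2, w3}; p there: w2:T, w3:F. ✓
w2: no successors, so <>p fails. ✗
w3: successors {w4}; p there: w4:T. ✓
w4: no successors, so <>p fails. ✗

{w0, w3}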